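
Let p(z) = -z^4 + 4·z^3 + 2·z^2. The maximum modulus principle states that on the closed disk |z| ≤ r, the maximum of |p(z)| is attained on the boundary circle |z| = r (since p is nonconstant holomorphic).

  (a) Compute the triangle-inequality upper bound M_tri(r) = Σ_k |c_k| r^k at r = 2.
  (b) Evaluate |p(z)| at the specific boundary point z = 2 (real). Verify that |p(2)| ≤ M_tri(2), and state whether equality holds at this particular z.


Coefficients: c_0 = 0, c_1 = 0, c_2 = 2, c_3 = 4, c_4 = -1. Radius r = 2.
Part (a). Triangle bound: M_tri(r) = Σ_k |c_k| r^k
  = |0|·2^0 + |0|·2^1 + |2|·2^2 + |4|·2^3 + |-1|·2^4
  = 0 + 0 + 8 + 32 + 16 = 56.
This bounds M(r) := max_{|z|=r} |p(z)| from above; equality holds iff all terms c_k z^k can be made to align in phase at a single z on |z|=r.
Part (b). At z = 2 (real, on the circle |z| = r):
  p(2) = (0)·2^0 + (0)·2^1 + (2)·2^2 + (4)·2^3 + (-1)·2^4 = 24.
  |p(2)| = 24.
Check: |p(2)| = 24 ≤ 56 = M_tri(2). ✓ Equality does not hold at z = 2 (the coefficients have mixed signs, so the terms do not all align in phase there).

M_tri(2) = 56; |p(2)| = 24; equality at z=2: no.


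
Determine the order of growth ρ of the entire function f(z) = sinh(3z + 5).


sinh(w) is a linear combination of e^{iw} and e^{−iw} (or e^w, e^{−w} in the hyperbolic case), so |sinh(w)| ≤ e^{|w|}. With w = 3z + 5, |w| ≤ 3|z| + 5 = 3r + 5 on |z| = r, giving M(r) ≤ e^{3r + 5}, so ρ ≤ 1. On a suitable ray (z = it for sin/cos; z = t for sinh/cosh, t real → ∞), |sinh(3z + 5)| grows like e^{3|t|}/2, so ρ ≥ 1. Hence ρ = 1.
Therefore ρ = 1.

Order ρ = 1.


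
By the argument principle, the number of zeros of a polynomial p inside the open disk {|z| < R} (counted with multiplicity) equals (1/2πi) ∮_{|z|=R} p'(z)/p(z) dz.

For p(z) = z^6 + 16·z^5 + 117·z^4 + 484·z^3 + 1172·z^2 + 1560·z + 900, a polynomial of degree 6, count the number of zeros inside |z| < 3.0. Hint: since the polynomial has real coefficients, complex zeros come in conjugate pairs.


The zeros of p are: (-2 + 1i), (-2 - 1i), (-3 + 3i), (-3 - 3i), (-3 + 1i), (-3 - 1i).
Their magnitudes are: 2.236, 2.236, 4.243, 4.243, 3.162, 3.162.
Zeros with |z| < R = 3.0: (-2 + 1i), (-2 - 1i).
Count = 2.
By the argument principle, (1/2πi) ∮_{|z|=R} p'(z)/p(z) dz equals exactly this count.

Number of zeros inside |z| < 3.0: 2.


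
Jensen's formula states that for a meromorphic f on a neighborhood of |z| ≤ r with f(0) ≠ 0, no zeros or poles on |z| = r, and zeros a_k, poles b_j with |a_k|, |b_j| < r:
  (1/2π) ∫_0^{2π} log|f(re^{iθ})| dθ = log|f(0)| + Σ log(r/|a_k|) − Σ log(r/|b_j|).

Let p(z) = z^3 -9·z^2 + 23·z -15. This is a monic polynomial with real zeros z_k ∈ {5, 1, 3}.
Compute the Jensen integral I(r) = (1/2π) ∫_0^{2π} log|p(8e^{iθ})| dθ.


Zeros: 1, 3, 5; r = 8.
Inside |z| < r: 1, 3, 5. Outside (|z| ≥ r): ∅.
p(0) = -15, so log|p(0)| = log(15) = 2.7081.
Apply Jensen: I(r) = log|p(0)| + Σ_k log(r/|z_k|), summed over zeros inside |z| < r.
  log(r/|z_k|) for z_k = 5: log(8/5) = 0.4700
  log(r/|z_k|) for z_k = 1: log(8/1) = 2.0794
  log(r/|z_k|) for z_k = 3: log(8/3) = 0.9808
Sum over inside zeros: 3.5303.
I(r) = log|p(0)| + (inside sum) = 2.7081 + 3.5303 = 6.2383.
Closed form (all zeros inside, monic): I(r) = n·log(r) = 3·log(8) = 6.2383. ✓

I(r) ≈ 6.2383.


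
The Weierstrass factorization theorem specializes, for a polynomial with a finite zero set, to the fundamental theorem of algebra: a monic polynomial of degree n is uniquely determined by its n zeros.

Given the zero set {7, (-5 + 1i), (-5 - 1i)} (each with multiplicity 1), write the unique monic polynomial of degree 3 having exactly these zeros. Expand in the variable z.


The polynomial is p(z) = ∏_{α ∈ S} (z − α), where S = {7, (-5 + 1i), (-5 - 1i)}.
Expanding the product yields: p(z) = z^3 + 3·z^2 -44·z -182.
Note conjugate pairs combine to real quadratics: (z − (-5+1i))(z − (-5−1i)) = z² + 10z + 26.
The resulting polynomial has degree 3 and real coefficients as required.

p(z) = z^3 + 3·z^2 -44·z -182.


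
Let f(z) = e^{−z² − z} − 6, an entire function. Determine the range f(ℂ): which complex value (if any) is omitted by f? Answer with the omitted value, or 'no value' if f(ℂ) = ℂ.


Little Picard bounds the complement of f(ℂ) to at most one point.
The exponent g(z) = −z² − z is a nonconstant polynomial, hence surjective onto ℂ. So e^{g(z)} takes every value in {e^w : w ∈ ℂ} = ℂ ∖ {0}. Adding -6 shifts the range to ℂ ∖ {-6}. f omits exactly -6.

Omitted value: -6.


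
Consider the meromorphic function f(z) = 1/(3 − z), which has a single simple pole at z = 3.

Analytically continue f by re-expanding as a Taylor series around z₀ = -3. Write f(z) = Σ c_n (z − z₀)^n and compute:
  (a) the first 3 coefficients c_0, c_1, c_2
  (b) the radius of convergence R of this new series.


Let w = z − z₀, so z = z₀ + w.
Then 3 − z = 3 − (z₀ + w) = (3 − z₀) − w = 6 − w.
f(z) = 1/(6 − w) = (1/(6)) · 1/(1 − w/(6)) = Σ_{n≥0} w^n / (6)^(n+1).
So c_n = 1/(6)^(n+1):
  c_0 = 1/(6)^1 = 1/6.
  c_1 = 1/(6)^2 = 1/36.
  c_2 = 1/(6)^3 = 1/216.
The series is valid for |w/d| < 1, i.e. |z − z₀| < |d|.
Radius of convergence: R = |3 − z₀| = |6| = 6 (distance from z₀ to the singularity z = 3).

c_0 = 1/6, c_1 = 1/36, c_2 = 1/216; R = 6.


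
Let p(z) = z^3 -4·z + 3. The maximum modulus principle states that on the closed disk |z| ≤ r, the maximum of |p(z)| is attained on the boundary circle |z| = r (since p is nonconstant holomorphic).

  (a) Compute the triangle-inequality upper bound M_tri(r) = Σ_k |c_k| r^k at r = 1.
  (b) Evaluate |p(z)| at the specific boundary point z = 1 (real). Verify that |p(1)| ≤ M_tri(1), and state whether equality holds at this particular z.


Coefficients: c_0 = 3, c_1 = -4, c_2 = 0, c_3 = 1. Radius r = 1.
Part (a). Triangle bound: M_tri(r) = Σ_k |c_k| r^k
  = |3|·1^0 + |-4|·1^1 + |0|·1^2 + |1|·1^3
  = 3 + 4 + 0 + 1 = 8.
This bounds M(r) := max_{|z|=r} |p(z)| from above; equality holds iff all terms c_k z^k can be made to align in phase at a single z on |z|=r.
Part (b). At z = 1 (real, on the circle |z| = r):
  p(1) = (3)·1^0 + (-4)·1^1 + (0)·1^2 + (1)·1^3 = 0.
  |p(1)| = 0.
Check: |p(1)| = 0 ≤ 8 = M_tri(1). ✓ Equality does not hold at z = 1 (the coefficients have mixed signs, so the terms do not all align in phase there).

M_tri(1) = 8; |p(1)| = 0; equality at z=1: no.


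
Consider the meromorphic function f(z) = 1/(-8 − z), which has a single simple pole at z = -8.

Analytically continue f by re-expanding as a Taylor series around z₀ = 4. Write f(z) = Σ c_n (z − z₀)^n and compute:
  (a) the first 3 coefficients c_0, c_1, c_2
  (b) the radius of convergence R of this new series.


Let w = z − z₀, so z = z₀ + w.
Then -8 − z = -8 − (z₀ + w) = (-8 − z₀) − w = -12 − w.
f(z) = 1/(-12 − w) = (1/(-12)) · 1/(1 − w/(-12)) = Σ_{n≥0} w^n / (-12)^(n+1).
So c_n = 1/(-12)^(n+1):
  c_0 = 1/(-12)^1 = -1/12.
  c_1 = 1/(-12)^2 = 1/144.
  c_2 = 1/(-12)^3 = -1/1728.
The series is valid for |w/d| < 1, i.e. |z − z₀| < |d|.
Radius of convergence: R = |-8 − z₀| = |-12| = 12 (distance from z₀ to the singularity z = -8).

c_0 = -1/12, c_1 = 1/144, c_2 = -1/1728; R = 12.


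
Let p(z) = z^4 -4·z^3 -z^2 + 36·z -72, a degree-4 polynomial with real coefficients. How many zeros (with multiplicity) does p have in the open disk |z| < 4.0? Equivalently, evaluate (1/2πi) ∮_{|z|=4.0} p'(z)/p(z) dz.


The zeros of p are: (2 + 2i), (2 - 2i), 3, -3.
Their magnitudes are: 2.828, 2.828, 3, 3.
Zeros with |z| < R = 4.0: (2 + 2i), (2 - 2i), 3, -3.
Count = 4.
By the argument principle, (1/2πi) ∮_{|z|=R} p'(z)/p(z) dz equals exactly this count.

Number of zeros inside |z| < 4.0: 4.


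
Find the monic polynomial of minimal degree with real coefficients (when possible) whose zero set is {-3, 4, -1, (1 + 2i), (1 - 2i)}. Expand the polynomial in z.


The polynomial is p(z) = ∏_{α ∈ S} (z − α), where S = {-3, 4, -1, (1 + 2i), (1 - 2i)}.
Expanding the product yields: p(z) = z^5 -2·z^4 -8·z^3 + 14·z^2 -41·z -60.
Note conjugate pairs combine to real quadratics: (z − (1+2i))(z − (1−2i)) = z² − 2z + 5.
The resulting polynomial has degree 5 and real coefficients as required.

p(z) = z^5 -2·z^4 -8·z^3 + 14·z^2 -41·z -60.


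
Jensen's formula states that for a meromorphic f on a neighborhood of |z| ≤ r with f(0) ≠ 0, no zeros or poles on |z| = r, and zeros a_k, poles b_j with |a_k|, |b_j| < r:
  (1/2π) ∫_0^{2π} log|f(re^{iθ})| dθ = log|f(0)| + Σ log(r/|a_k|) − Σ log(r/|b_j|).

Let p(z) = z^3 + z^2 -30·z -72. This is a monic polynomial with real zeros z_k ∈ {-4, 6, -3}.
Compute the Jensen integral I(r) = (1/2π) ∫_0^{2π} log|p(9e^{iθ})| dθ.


Zeros: -4, -3, 6; r = 9.
Inside |z| < r: -4, -3, 6. Outside (|z| ≥ r): ∅.
p(0) = -72, so log|p(0)| = log(72) = 4.2767.
Apply Jensen: I(r) = log|p(0)| + Σ_k log(r/|z_k|), summed over zeros inside |z| < r.
  log(r/|z_k|) for z_k = -4: log(9/4) = 0.8109
  log(r/|z_k|) for z_k = 6: log(9/6) = 0.4055
  log(r/|z_k|) for z_k = -3: log(9/3) = 1.0986
Sum over inside zeros: 2.3150.
I(r) = log|p(0)| + (inside sum) = 4.2767 + 2.3150 = 6.5917.
Closed form (all zeros inside, monic): I(r) = n·log(r) = 3·log(9) = 6.5917. ✓

I(r) ≈ 6.5917.


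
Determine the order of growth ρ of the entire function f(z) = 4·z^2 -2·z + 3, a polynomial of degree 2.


|f(z)| ≤ Σ|c_k|·r^k = O(r^2) as r → ∞. Polynomial growth is O(e^{r^ε}) for every ε > 0 (since r^2/e^{r^ε} → 0), so ρ ≤ ε for all ε > 0, i.e. ρ = 0. Every nonconstant polynomial has order 0.
Therefore ρ = 0.

Order ρ = 0.


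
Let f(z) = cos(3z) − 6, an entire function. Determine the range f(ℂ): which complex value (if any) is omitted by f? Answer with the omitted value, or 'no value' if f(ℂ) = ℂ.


Little Picard bounds the complement of f(ℂ) to at most one point.
cos is entire and surjective onto ℂ: for every w ∈ ℂ, cos(ζ) = w has a solution ζ ∈ ℂ (e.g., via the complex inverse arccos). With ζ = 3z this gives z = ζ/(3). Then 1·cos(3z) takes every value in 1·ℂ = ℂ, and adding -6 is a bijection of ℂ. So f is surjective and omits no value. (Note: only on the real line is cos bounded by [−1, 1].)

Omitted value: no value.


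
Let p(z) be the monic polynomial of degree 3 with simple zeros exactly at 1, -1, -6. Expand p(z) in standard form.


The polynomial is p(z) = ∏_{α ∈ S} (z − α), where S = {1, -1, -6}.
Expanding the product yields: p(z) = z^3 + 6·z^2 -z -6.
The resulting polynomial has degree 3 and real coefficients as required.

p(z) = z^3 + 6·z^2 -z -6.


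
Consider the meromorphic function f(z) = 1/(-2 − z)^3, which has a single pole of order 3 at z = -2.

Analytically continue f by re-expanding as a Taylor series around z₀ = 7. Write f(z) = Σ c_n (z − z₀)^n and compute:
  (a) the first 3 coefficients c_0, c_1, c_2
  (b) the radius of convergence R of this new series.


Let w = z − z₀, so z = z₀ + w.
Then -2 − z = -2 − (z₀ + w) = (-2 − z₀) − w = -9 − w.
f(z) = 1/(-9 − w)^3 = (1/(-9)^3) · (1 − w/(-9))^{−3}.
By the binomial series (1−u)^{−3} = Σ_{n≥0} C(n+2, 2) u^n for |u|<1, with u = w/(-9):
  c_n = C(n+2, 2) / (-9)^(n+3).
  c_0 = 1/(-9)^3 = -1/729.
  c_1 = 3/(-9)^4 = 1/2187.
  c_2 = 6/(-9)^5 = -2/19683.
The series is valid for |w/d| < 1, i.e. |z − z₀| < |d|.
Radius of convergence: R = |-2 − z₀| = |-9| = 9 (distance from z₀ to the singularity z = -2).

c_0 = -1/729, c_1 = 1/2187, c_2 = -2/19683; R = 9.


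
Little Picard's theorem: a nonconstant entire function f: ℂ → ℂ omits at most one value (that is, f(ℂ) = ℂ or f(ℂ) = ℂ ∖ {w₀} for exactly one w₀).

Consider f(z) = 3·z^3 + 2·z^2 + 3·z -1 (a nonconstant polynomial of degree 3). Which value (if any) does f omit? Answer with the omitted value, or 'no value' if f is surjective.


Little Picard bounds the complement of f(ℂ) to at most one point.
For every w ∈ ℂ, the equation p(z) − w = 0 is a nonconstant polynomial in z and hence has at least one root by the fundamental theorem of algebra. So p is surjective onto ℂ, omitting no value.

Omitted value: no value.


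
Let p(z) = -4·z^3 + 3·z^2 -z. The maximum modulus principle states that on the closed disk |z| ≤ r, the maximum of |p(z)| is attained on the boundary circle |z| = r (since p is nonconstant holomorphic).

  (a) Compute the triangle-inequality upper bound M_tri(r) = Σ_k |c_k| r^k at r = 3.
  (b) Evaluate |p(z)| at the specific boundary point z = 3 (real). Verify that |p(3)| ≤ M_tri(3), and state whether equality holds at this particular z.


Coefficients: c_0 = 0, c_1 = -1, c_2 = 3, c_3 = -4. Radius r = 3.
Part (a). Triangle bound: M_tri(r) = Σ_k |c_k| r^k
  = |0|·3^0 + |-1|·3^1 + |3|·3^2 + |-4|·3^3
  = 0 + 3 + 27 + 108 = 138.
This bounds M(r) := max_{|z|=r} |p(z)| from above; equality holds iff all terms c_k z^k can be made to align in phase at a single z on |z|=r.
Part (b). At z = 3 (real, on the circle |z| = r):
  p(3) = (0)·3^0 + (-1)·3^1 + (3)·3^2 + (-4)·3^3 = -84.
  |p(3)| = 84.
Check: |p(3)| = 84 ≤ 138 = M_tri(3). ✓ Equality does not hold at z = 3 (the coefficients have mixed signs, so the terms do not all align in phase there).

M_tri(3) = 138; |p(3)| = 84; equality at z=3: no.


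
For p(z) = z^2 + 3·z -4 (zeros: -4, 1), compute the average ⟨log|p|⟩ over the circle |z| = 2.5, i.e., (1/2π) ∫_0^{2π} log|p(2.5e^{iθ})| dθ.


Zeros: -4, 1; r = 2.5.
Inside |z| < r: 1. Outside (|z| ≥ r): -4.
p(0) = -4, so log|p(0)| = log(4) = 1.3863.
Apply Jensen: I(r) = log|p(0)| + Σ_k log(r/|z_k|), summed over zeros inside |z| < r.
  log(r/|z_k|) for z_k = 1: log(2.5/1) = 0.9163
  Outside zeros (-4) contribute nothing to the Jensen sum.
Sum over inside zeros: 0.9163.
I(r) = log|p(0)| + (inside sum) = 1.3863 + 0.9163 = 2.3026.
Note: since some zeros are outside |z| ≤ r, the simplified n·log(r) form does NOT apply — only the inside zeros contribute.

I(r) ≈ 2.3026.


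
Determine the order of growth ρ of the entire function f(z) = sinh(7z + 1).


sinh(w) is a linear combination of e^{iw} and e^{−iw} (or e^w, e^{−w} in the hyperbolic case), so |sinh(w)| ≤ e^{|w|}. With w = 7z + 1, |w| ≤ 7|z| + 1 = 7r + 1 on |z| = r, giving M(r) ≤ e^{7r + 1}, so ρ ≤ 1. On a suitable ray (z = it for sin/cos; z = t for sinh/cosh, t real → ∞), |sinh(7z + 1)| grows like e^{7|t|}/2, so ρ ≥ 1. Hence ρ = 1.
Therefore ρ = 1.

Order ρ = 1.


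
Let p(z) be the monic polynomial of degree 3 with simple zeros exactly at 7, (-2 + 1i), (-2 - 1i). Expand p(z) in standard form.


The polynomial is p(z) = ∏_{α ∈ S} (z − α), where S = {7, (-2 + 1i), (-2 - 1i)}.
Expanding the product yields: p(z) = z^3 -3·z^2 -23·z -35.
Note conjugate pairs combine to real quadratics: (z − (-2+1i))(z − (-2−1i)) = z² + 4z + 5.
The resulting polynomial has degree 3 and real coefficients as required.

p(z) = z^3 -3·z^2 -23·z -35.


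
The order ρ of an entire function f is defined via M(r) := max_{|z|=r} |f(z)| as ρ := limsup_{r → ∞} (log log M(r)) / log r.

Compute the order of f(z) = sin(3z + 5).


sin(w) is a linear combination of e^{iw} and e^{−iw} (or e^w, e^{−w} in the hyperbolic case), so |sin(w)| ≤ e^{|w|}. With w = 3z + 5, |w| ≤ 3|z| + 5 = 3r + 5 on |z| = r, giving M(r) ≤ e^{3r + 5}, so ρ ≤ 1. On a suitable ray (z = it for sin/cos; z = t for sinh/cosh, t real → ∞), |sin(3z + 5)| grows like e^{3|t|}/2, so ρ ≥ 1. Hence ρ = 1.
Therefore ρ = 1.

Order ρ = 1.


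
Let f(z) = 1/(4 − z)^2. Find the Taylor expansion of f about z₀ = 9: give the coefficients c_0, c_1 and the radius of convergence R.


Let w = z − z₀, so z = z₀ + w.
Then 4 − z = 4 − (z₀ + w) = (4 − z₀) − w = -5 − w.
f(z) = 1/(-5 − w)^2 = (1/(-5)^2) · (1 − w/(-5))^{−2}.
By the binomial series (1−u)^{−2} = Σ_{n≥0} C(n+1, 1) u^n for |u|<1, with u = w/(-5):
  c_n = C(n+1, 1) / (-5)^(n+2).
  c_0 = 1/(-5)^2 = 1/25.
  c_1 = 2/(-5)^3 = -2/125.
The series is valid for |w/d| < 1, i.e. |z − z₀| < |d|.
Radius of convergence: R = |4 − z₀| = |-5| = 5 (distance from z₀ to the singularity z = 4).

c_0 = 1/25, c_1 = -2/125; R = 5.


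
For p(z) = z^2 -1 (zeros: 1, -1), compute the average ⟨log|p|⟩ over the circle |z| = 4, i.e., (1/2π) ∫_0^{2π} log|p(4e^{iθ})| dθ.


Zeros: -1, 1; r = 4.
Inside |z| < r: -1, 1. Outside (|z| ≥ r): ∅.
p(0) = -1, so log|p(0)| = log(1) = 0.0000.
Apply Jensen: I(r) = log|p(0)| + Σ_k log(r/|z_k|), summed over zeros inside |z| < r.
  log(r/|z_k|) for z_k = 1: log(4/1) = 1.3863
  log(r/|z_k|) for z_k = -1: log(4/1) = 1.3863
Sum over inside zeros: 2.7726.
I(r) = log|p(0)| + (inside sum) = 0.0000 + 2.7726 = 2.7726.
Closed form (all zeros inside, monic): I(r) = n·log(r) = 2·log(4) = 2.7726. ✓

I(r) ≈ 2.7726.


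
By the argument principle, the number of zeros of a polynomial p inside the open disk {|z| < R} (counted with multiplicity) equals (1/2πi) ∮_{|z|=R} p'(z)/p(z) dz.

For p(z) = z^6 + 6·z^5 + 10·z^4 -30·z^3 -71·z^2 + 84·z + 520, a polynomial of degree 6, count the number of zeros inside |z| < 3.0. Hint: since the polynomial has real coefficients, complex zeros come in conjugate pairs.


The zeros of p are: (-3 + 2i), (-3 - 2i), (2 + 1i), (2 - 1i), (-2 + 2i), (-2 - 2i).
Their magnitudes are: 3.606, 3.606, 2.236, 2.236, 2.828, 2.828.
Zeros with |z| < R = 3.0: (2 + 1i), (2 - 1i), (-2 + 2i), (-2 - 2i).
Count = 4.
By the argument principle, (1/2πi) ∮_{|z|=R} p'(z)/p(z) dz equals exactly this count.

Number of zeros inside |z| < 3.0: 4.


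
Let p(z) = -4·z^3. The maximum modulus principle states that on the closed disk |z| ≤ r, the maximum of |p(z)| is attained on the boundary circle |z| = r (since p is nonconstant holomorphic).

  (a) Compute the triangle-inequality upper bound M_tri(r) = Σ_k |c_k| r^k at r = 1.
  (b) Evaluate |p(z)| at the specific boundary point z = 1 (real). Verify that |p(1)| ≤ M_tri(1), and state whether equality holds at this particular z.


Coefficients: c_0 = 0, c_1 = 0, c_2 = 0, c_3 = -4. Radius r = 1.
Part (a). Triangle bound: M_tri(r) = Σ_k |c_k| r^k
  = |0|·1^0 + |0|·1^1 + |0|·1^2 + |-4|·1^3
  = 0 + 0 + 0 + 4 = 4.
This bounds M(r) := max_{|z|=r} |p(z)| from above; equality holds iff all terms c_k z^k can be made to align in phase at a single z on |z|=r.
Part (b). At z = 1 (real, on the circle |z| = r):
  p(1) = (0)·1^0 + (0)·1^1 + (0)·1^2 + (-4)·1^3 = -4.
  |p(1)| = 4.
Since all nonzero coefficients share the same sign, |p(1)| = 4 = M_tri(1); the triangle bound is attained at z = 1, so in fact M(r) = 4.

M_tri(1) = 4; |p(1)| = 4; equality at z=1: yes.


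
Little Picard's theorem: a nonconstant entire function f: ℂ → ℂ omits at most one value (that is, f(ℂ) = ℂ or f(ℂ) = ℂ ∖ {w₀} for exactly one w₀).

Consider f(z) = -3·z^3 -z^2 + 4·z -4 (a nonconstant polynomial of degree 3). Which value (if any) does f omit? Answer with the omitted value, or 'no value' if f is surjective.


Little Picard bounds the complement of f(ℂ) to at most one point.
For every w ∈ ℂ, the equation p(z) − w = 0 is a nonconstant polynomial in z and hence has at least one root by the fundamental theorem of algebra. So p is surjective onto ℂ, omitting no value.

Omitted value: no value.


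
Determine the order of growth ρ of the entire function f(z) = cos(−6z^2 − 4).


Write cos(w) = (e^{iw} ± e^{−iw})/(2 or 2i), so |cos(w)| ≤ e^{|w|}. With w = −6z^2 − 4, |w| ≤ 6r^2 + 4 on |z|=r, giving M(r) ≤ e^{6r^2 + 4} and ρ ≤ 2. For the lower bound, choose z on |z|=r with -6z^2 purely imaginary of modulus 6r^2; then |cos(−6z^2 − 4)| grows like e^{6r^2}/2, so ρ ≥ 2. Hence ρ = 2.
Therefore ρ = 2.

Order ρ = 2.


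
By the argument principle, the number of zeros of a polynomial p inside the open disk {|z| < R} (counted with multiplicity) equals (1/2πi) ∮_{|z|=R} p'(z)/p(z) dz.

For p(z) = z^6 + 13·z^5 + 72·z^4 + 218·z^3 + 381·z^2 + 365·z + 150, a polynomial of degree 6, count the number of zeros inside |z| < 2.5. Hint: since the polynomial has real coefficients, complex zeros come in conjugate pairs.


The zeros of p are: -3, (-2 + 1i), (-2 - 1i), (-2 + 1i), (-2 - 1i), -2.
Their magnitudes are: 3, 2.236, 2.236, 2.236, 2.236, 2.
Zeros with |z| < R = 2.5: (-2 + 1i), (-2 - 1i), (-2 + 1i), (-2 - 1i), -2.
Count = 5.
By the argument principle, (1/2πi) ∮_{|z|=R} p'(z)/p(z) dz equals exactly this count.

Number of zeros inside |z| < 2.5: 5.


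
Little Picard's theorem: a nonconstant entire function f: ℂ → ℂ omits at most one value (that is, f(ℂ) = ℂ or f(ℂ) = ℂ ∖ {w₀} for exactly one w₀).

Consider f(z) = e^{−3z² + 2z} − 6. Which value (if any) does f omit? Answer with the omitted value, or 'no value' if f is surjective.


Little Picard bounds the complement of f(ℂ) to at most one point.
The exponent g(z) = −3z² + 2z is a nonconstant polynomial, hence surjective onto ℂ. So e^{g(z)} takes every value in {e^w : w ∈ ℂ} = ℂ ∖ {0}. Adding -6 shifts the range to ℂ ∖ {-6}. f omits exactly -6.

Omitted value: -6.


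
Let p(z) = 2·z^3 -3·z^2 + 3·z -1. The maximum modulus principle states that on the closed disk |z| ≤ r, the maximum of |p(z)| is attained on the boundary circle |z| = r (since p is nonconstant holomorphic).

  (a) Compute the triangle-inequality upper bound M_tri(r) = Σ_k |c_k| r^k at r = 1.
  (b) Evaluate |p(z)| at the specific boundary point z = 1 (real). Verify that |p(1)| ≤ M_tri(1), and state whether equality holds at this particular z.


Coefficients: c_0 = -1, c_1 = 3, c_2 = -3, c_3 = 2. Radius r = 1.
Part (a). Triangle bound: M_tri(r) = Σ_k |c_k| r^k
  = |-1|·1^0 + |3|·1^1 + |-3|·1^2 + |2|·1^3
  = 1 + 3 + 3 + 2 = 9.
This bounds M(r) := max_{|z|=r} |p(z)| from above; equality holds iff all terms c_k z^k can be made to align in phase at a single z on |z|=r.
Part (b). At z = 1 (real, on the circle |z| = r):
  p(1) = (-1)·1^0 + (3)·1^1 + (-3)·1^2 + (2)·1^3 = 1.
  |p(1)| = 1.
Check: |p(1)| = 1 ≤ 9 = M_tri(1). ✓ Equality does not hold at z = 1 (the coefficients have mixed signs, so the terms do not all align in phase there).

M_tri(1) = 9; |p(1)| = 1; equality at z=1: no.


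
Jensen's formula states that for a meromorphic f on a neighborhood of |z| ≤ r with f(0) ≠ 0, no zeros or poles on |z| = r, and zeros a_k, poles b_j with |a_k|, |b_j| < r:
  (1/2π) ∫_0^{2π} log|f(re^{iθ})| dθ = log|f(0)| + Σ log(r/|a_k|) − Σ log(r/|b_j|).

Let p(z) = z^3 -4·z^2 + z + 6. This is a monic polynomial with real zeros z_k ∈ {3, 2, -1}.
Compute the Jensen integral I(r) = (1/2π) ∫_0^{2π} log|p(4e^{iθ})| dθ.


Zeros: -1, 2, 3; r = 4.
Inside |z| < r: -1, 2, 3. Outside (|z| ≥ r): ∅.
p(0) = 6, so log|p(0)| = log(6) = 1.7918.
Apply Jensen: I(r) = log|p(0)| + Σ_k log(r/|z_k|), summed over zeros inside |z| < r.
  log(r/|z_k|) for z_k = 3: log(4/3) = 0.2877
  log(r/|z_k|) for z_k = 2: log(4/2) = 0.6931
  log(r/|z_k|) for z_k = -1: log(4/1) = 1.3863
Sum over inside zeros: 2.3671.
I(r) = log|p(0)| + (inside sum) = 1.7918 + 2.3671 = 4.1589.
Closed form (all zeros inside, monic): I(r) = n·log(r) = 3·log(4) = 4.1589. ✓

I(r) ≈ 4.1589.


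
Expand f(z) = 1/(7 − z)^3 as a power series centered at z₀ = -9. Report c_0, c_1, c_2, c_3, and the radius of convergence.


Let w = z − z₀, so z = z₀ + w.
Then 7 − z = 7 − (z₀ + w) = (7 − z₀) − w = 16 − w.
f(z) = 1/(16 − w)^3 = (1/(16)^3) · (1 − w/(16))^{−3}.
By the binomial series (1−u)^{−3} = Σ_{n≥0} C(n+2, 2) u^n for |u|<1, with u = w/(16):
  c_n = C(n+2, 2) / (16)^(n+3).
  c_0 = 1/(16)^3 = 1/4096.
  c_1 = 3/(16)^4 = 3/65536.
  c_2 = 6/(16)^5 = 3/524288.
  c_3 = 10/(16)^6 = 5/8388608.
The series is valid for |w/d| < 1, i.e. |z − z₀| < |d|.
Radius of convergence: R = |7 − z₀| = |16| = 16 (distance from z₀ to the singularity z = 7).

c_0 = 1/4096, c_1 = 3/65536, c_2 = 3/524288, c_3 = 5/8388608; R = 16.


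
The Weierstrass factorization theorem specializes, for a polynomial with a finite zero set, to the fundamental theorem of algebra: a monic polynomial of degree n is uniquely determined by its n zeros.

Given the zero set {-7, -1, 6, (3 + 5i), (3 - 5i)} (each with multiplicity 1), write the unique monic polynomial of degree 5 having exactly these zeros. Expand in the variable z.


The polynomial is p(z) = ∏_{α ∈ S} (z − α), where S = {-7, -1, 6, (3 + 5i), (3 - 5i)}.
Expanding the product yields: p(z) = z^5 -4·z^4 -19·z^3 + 272·z^2 -1142·z -1428.
Note conjugate pairs combine to real quadratics: (z − (3+5i))(z − (3−5i)) = z² − 6z + 34.
The resulting polynomial has degree 5 and real coefficients as required.

p(z) = z^5 -4·z^4 -19·z^3 + 272·z^2 -1142·z -1428.


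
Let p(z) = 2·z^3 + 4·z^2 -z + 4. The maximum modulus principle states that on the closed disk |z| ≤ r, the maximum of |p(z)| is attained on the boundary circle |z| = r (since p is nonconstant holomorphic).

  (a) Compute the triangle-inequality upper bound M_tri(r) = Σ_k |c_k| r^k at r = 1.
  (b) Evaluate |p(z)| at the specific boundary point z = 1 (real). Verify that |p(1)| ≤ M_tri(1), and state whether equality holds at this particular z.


Coefficients: c_0 = 4, c_1 = -1, c_2 = 4, c_3 = 2. Radius r = 1.
Part (a). Triangle bound: M_tri(r) = Σ_k |c_k| r^k
  = |4|·1^0 + |-1|·1^1 + |4|·1^2 + |2|·1^3
  = 4 + 1 + 4 + 2 = 11.
This bounds M(r) := max_{|z|=r} |p(z)| from above; equality holds iff all terms c_k z^k can be made to align in phase at a single z on |z|=r.
Part (b). At z = 1 (real, on the circle |z| = r):
  p(1) = (4)·1^0 + (-1)·1^1 + (4)·1^2 + (2)·1^3 = 9.
  |p(1)| = 9.
Check: |p(1)| = 9 ≤ 11 = M_tri(1). ✓ Equality does not hold at z = 1 (the coefficients have mixed signs, so the terms do not all align in phase there).

M_tri(1) = 11; |p(1)| = 9; equality at z=1: no.


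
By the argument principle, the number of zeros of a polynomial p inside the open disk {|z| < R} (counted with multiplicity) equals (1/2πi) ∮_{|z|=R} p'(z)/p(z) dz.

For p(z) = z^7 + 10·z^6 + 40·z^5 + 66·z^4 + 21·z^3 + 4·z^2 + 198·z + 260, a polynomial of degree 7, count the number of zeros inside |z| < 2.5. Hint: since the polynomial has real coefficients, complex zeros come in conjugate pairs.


The zeros of p are: (-3 + 2i), (-3 - 2i), -2, (-2 + 1i), (-2 - 1i), (1 + 1i), (1 - 1i).
Their magnitudes are: 3.606, 3.606, 2, 2.236, 2.236, 1.414, 1.414.
Zeros with |z| < R = 2.5: -2, (-2 + 1i), (-2 - 1i), (1 + 1i), (1 - 1i).
Count = 5.
By the argument principle, (1/2πi) ∮_{|z|=R} p'(z)/p(z) dz equals exactly this count.

Number of zeros inside |z| < 2.5: 5.


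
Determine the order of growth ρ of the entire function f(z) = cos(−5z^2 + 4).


Write cos(w) = (e^{iw} ± e^{−iw})/(2 or 2i), so |cos(w)| ≤ e^{|w|}. With w = −5z^2 + 4, |w| ≤ 5r^2 + 4 on |z|=r, giving M(r) ≤ e^{5r^2 + 4} and ρ ≤ 2. For the lower bound, choose z on |z|=r with -5z^2 purely imaginary of modulus 5r^2; then |cos(−5z^2 + 4)| grows like e^{5r^2}/2, so ρ ≥ 2. Hence ρ = 2.
Therefore ρ = 2.

Order ρ = 2.


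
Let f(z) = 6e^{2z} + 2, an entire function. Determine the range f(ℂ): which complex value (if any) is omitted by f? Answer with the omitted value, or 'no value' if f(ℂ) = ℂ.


Little Picard bounds the complement of f(ℂ) to at most one point.
e^{2z} is never zero on ℂ, so 6·e^{2z} takes every value in ℂ ∖ {0}. Adding 2 shifts the range to ℂ ∖ {2}. Thus f omits exactly the value 2.

Omitted value: 2.


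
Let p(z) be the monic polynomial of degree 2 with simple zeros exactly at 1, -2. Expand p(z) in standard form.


The polynomial is p(z) = ∏_{α ∈ S} (z − α), where S = {1, -2}.
Expanding the product yields: p(z) = z^2 + z -2.
The resulting polynomial has degree 2 and real coefficients as required.

p(z) = z^2 + z -2.


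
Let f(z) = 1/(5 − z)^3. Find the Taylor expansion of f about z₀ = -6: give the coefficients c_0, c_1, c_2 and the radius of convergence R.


Let w = z − z₀, so z = z₀ + w.
Then 5 − z = 5 − (z₀ + w) = (5 − z₀) − w = 11 − w.
f(z) = 1/(11 − w)^3 = (1/(11)^3) · (1 − w/(11))^{−3}.
By the binomial series (1−u)^{−3} = Σ_{n≥0} C(n+2, 2) u^n for |u|<1, with u = w/(11):
  c_n = C(n+2, 2) / (11)^(n+3).
  c_0 = 1/(11)^3 = 1/1331.
  c_1 = 3/(11)^4 = 3/14641.
  c_2 = 6/(11)^5 = 6/161051.
The series is valid for |w/d| < 1, i.e. |z − z₀| < |d|.
Radius of convergence: R = |5 − z₀| = |11| = 11 (distance from z₀ to the singularity z = 5).

c_0 = 1/1331, c_1 = 3/14641, c_2 = 6/161051; R = 11.


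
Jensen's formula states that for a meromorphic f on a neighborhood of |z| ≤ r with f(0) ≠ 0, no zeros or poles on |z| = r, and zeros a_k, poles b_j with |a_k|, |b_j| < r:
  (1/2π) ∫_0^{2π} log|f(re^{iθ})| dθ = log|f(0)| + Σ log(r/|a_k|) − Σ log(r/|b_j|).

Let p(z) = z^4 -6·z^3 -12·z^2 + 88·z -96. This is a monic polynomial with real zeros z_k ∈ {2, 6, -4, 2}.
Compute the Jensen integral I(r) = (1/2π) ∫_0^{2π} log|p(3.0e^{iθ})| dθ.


Zeros: -4, 2, 2, 6; r = 3.0.
Inside |z| < r: 2, 2. Outside (|z| ≥ r): -4, 6.
p(0) = -96, so log|p(0)| = log(96) = 4.5643.
Apply Jensen: I(r) = log|p(0)| + Σ_k log(r/|z_k|), summed over zeros inside |z| < r.
  log(r/|z_k|) for z_k = 2: log(3.0/2) = 0.4055
  log(r/|z_k|) for z_k = 2: log(3.0/2) = 0.4055
  Outside zeros (-4, 6) contribute nothing to the Jensen sum.
Sum over inside zeros: 0.8109.
I(r) = log|p(0)| + (inside sum) = 4.5643 + 0.8109 = 5.3753.
Note: since some zeros are outside |z| ≤ r, the simplified n·log(r) form does NOT apply — only the inside zeros contribute.

I(r) ≈ 5.3753.


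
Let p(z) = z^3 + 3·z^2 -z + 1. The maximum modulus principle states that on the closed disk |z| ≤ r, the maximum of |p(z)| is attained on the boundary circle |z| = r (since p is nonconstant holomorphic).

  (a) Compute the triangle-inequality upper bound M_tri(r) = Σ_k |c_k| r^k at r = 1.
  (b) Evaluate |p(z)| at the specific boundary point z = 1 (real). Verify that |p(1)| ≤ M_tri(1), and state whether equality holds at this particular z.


Coefficients: c_0 = 1, c_1 = -1, c_2 = 3, c_3 = 1. Radius r = 1.
Part (a). Triangle bound: M_tri(r) = Σ_k |c_k| r^k
  = |1|·1^0 + |-1|·1^1 + |3|·1^2 + |1|·1^3
  = 1 + 1 + 3 + 1 = 6.
This bounds M(r) := max_{|z|=r} |p(z)| from above; equality holds iff all terms c_k z^k can be made to align in phase at a single z on |z|=r.
Part (b). At z = 1 (real, on the circle |z| = r):
  p(1) = (1)·1^0 + (-1)·1^1 + (3)·1^2 + (1)·1^3 = 4.
  |p(1)| = 4.
Check: |p(1)| = 4 ≤ 6 = M_tri(1). ✓ Equality does not hold at z = 1 (the coefficients have mixed signs, so the terms do not all align in phase there).

M_tri(1) = 6; |p(1)| = 4; equality at z=1: no.


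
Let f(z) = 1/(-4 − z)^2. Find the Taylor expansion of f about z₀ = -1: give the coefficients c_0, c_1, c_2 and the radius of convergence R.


Let w = z − z₀, so z = z₀ + w.
Then -4 − z = -4 − (z₀ + w) = (-4 − z₀) − w = -3 − w.
f(z) = 1/(-3 − w)^2 = (1/(-3)^2) · (1 − w/(-3))^{−2}.
By the binomial series (1−u)^{−2} = Σ_{n≥0} C(n+1, 1) u^n for |u|<1, with u = w/(-3):
  c_n = C(n+1, 1) / (-3)^(n+2).
  c_0 = 1/(-3)^2 = 1/9.
  c_1 = 2/(-3)^3 = -2/27.
  c_2 = 3/(-3)^4 = 1/27.
The series is valid for |w/d| < 1, i.e. |z − z₀| < |d|.
Radius of convergence: R = |-4 − z₀| = |-3| = 3 (distance from z₀ to the singularity z = -4).

c_0 = 1/9, c_1 = -2/27, c_2 = 1/27; R = 3.


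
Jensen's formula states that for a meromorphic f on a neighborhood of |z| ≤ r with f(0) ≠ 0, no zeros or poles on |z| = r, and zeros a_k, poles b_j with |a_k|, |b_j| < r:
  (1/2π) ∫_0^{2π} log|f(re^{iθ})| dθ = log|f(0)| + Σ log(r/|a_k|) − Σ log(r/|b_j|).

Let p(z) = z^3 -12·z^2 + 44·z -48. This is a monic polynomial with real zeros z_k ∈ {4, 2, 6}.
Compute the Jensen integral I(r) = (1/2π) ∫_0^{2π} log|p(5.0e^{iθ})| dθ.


Zeros: 2, 4, 6; r = 5.0.
Inside |z| < r: 2, 4. Outside (|z| ≥ r): 6.
p(0) = -48, so log|p(0)| = log(48) = 3.8712.
Apply Jensen: I(r) = log|p(0)| + Σ_k log(r/|z_k|), summed over zeros inside |z| < r.
  log(r/|z_k|) for z_k = 4: log(5.0/4) = 0.2231
  log(r/|z_k|) for z_k = 2: log(5.0/2) = 0.9163
  Outside zeros (6) contribute nothing to the Jensen sum.
Sum over inside zeros: 1.1394.
I(r) = log|p(0)| + (inside sum) = 3.8712 + 1.1394 = 5.0106.
Note: since some zeros are outside |z| ≤ r, the simplified n·log(r) form does NOT apply — only the inside zeros contribute.

I(r) ≈ 5.0106.


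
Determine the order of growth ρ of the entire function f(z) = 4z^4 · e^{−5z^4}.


M(r) = max_{|z|=r} |4|·|z|^4·|e^{−5z^4}| = 4·r^4 · e^{5r^4} (the factors attain their maxima compatibly on |z|=r). Then log M(r) = log 4 + 4·log r + 5r^4, dominated by the last term, so log log M(r) ~ 4·log r. The polynomial factor 4z^4 contributes only a log r term and does not affect the order. ρ = 4.
Therefore ρ = 4.

Order ρ = 4.


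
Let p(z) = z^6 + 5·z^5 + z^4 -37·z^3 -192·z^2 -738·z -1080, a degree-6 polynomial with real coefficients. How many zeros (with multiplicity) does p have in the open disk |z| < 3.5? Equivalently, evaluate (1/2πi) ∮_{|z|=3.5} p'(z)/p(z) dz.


The zeros of p are: (0 + 3i), (0 - 3i), 4, (-3 + 1i), (-3 - 1i), -3.
Their magnitudes are: 3, 3, 4, 3.162, 3.162, 3.
Zeros with |z| < R = 3.5: (0 + 3i), (0 - 3i), (-3 + 1i), (-3 - 1i), -3.
Count = 5.
By the argument principle, (1/2πi) ∮_{|z|=R} p'(z)/p(z) dz equals exactly this count.

Number of zeros inside |z| < 3.5: 5.


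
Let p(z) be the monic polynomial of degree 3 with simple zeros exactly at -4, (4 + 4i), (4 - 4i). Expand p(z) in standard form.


The polynomial is p(z) = ∏_{α ∈ S} (z − α), where S = {-4, (4 + 4i), (4 - 4i)}.
Expanding the product yields: p(z) = z^3 -4·z^2 + 128.
Note conjugate pairs combine to real quadratics: (z − (4+4i))(z − (4−4i)) = z² − 8z + 32.
The resulting polynomial has degree 3 and real coefficients as required.

p(z) = z^3 -4·z^2 + 128.


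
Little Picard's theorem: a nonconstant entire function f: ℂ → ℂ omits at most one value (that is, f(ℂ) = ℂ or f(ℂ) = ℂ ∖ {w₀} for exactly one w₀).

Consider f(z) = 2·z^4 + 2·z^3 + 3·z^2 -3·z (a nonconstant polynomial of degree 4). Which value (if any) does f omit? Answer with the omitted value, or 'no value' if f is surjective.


Little Picard bounds the complement of f(ℂ) to at most one point.
For every w ∈ ℂ, the equation p(z) − w = 0 is a nonconstant polynomial in z and hence has at least one root by the fundamental theorem of algebra. So p is surjective onto ℂ, omitting no value.

Omitted value: no value.


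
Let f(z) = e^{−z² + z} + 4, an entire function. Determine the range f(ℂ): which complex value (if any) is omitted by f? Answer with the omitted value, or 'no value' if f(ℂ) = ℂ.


Little Picard bounds the complement of f(ℂ) to at most one point.
The exponent g(z) = −z² + z is a nonconstant polynomial, hence surjective onto ℂ. So e^{g(z)} takes every value in {e^w : w ∈ ℂ} = ℂ ∖ {0}. Adding 4 shifts the range to ℂ ∖ {4}. f omits exactly 4.

Omitted value: 4.


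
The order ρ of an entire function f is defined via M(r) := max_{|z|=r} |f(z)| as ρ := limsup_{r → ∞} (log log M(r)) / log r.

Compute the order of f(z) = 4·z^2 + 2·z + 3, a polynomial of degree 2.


|f(z)| ≤ Σ|c_k|·r^k = O(r^2) as r → ∞. Polynomial growth is O(e^{r^ε}) for every ε > 0 (since r^2/e^{r^ε} → 0), so ρ ≤ ε for all ε > 0, i.e. ρ = 0. Every nonconstant polynomial has order 0.
Therefore ρ = 0.

Order ρ = 0.


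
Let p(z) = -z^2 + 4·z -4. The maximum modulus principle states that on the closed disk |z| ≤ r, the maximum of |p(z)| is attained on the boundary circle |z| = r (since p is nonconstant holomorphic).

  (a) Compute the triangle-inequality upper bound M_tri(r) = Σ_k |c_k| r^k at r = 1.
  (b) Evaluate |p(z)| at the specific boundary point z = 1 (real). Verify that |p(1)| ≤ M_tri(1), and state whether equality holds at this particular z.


Coefficients: c_0 = -4, c_1 = 4, c_2 = -1. Radius r = 1.
Part (a). Triangle bound: M_tri(r) = Σ_k |c_k| r^k
  = |-4|·1^0 + |4|·1^1 + |-1|·1^2
  = 4 + 4 + 1 = 9.
This bounds M(r) := max_{|z|=r} |p(z)| from above; equality holds iff all terms c_k z^k can be made to align in phase at a single z on |z|=r.
Part (b). At z = 1 (real, on the circle |z| = r):
  p(1) = (-4)·1^0 + (4)·1^1 + (-1)·1^2 = -1.
  |p(1)| = 1.
Check: |p(1)| = 1 ≤ 9 = M_tri(1). ✓ Equality does not hold at z = 1 (the coefficients have mixed signs, so the terms do not all align in phase there).

M_tri(1) = 9; |p(1)| = 1; equality at z=1: no.


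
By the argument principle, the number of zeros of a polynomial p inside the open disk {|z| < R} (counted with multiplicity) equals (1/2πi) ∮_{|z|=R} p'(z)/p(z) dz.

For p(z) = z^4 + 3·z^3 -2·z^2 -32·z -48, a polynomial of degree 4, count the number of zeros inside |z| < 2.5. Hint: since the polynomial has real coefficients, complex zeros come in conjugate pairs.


The zeros of p are: -2, 3, (-2 + 2i), (-2 - 2i).
Their magnitudes are: 2, 3, 2.828, 2.828.
Zeros with |z| < R = 2.5: -2.
Count = 1.
By the argument principle, (1/2πi) ∮_{|z|=R} p'(z)/p(z) dz equals exactly this count.

Number of zeros inside |z| < 2.5: 1.


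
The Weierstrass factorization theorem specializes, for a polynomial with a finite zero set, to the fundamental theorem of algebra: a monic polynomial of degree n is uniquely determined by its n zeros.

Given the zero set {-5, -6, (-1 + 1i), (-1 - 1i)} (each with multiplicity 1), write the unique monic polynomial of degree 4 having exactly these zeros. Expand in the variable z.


The polynomial is p(z) = ∏_{α ∈ S} (z − α), where S = {-5, -6, (-1 + 1i), (-1 - 1i)}.
Expanding the product yields: p(z) = z^4 + 13·z^3 + 54·z^2 + 82·z + 60.
Note conjugate pairs combine to real quadratics: (z − (-1+1i))(z − (-1−1i)) = z² + 2z + 2.
The resulting polynomial has degree 4 and real coefficients as required.

p(z) = z^4 + 13·z^3 + 54·z^2 + 82·z + 60.


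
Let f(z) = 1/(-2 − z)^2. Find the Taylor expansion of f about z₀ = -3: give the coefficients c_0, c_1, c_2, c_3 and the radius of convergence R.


Let w = z − z₀, so z = z₀ + w.
Then -2 − z = -2 − (z₀ + w) = (-2 − z₀) − w = 1 − w.
f(z) = 1/(1 − w)^2 = (1/(1)^2) · (1 − w/(1))^{−2}.
By the binomial series (1−u)^{−2} = Σ_{n≥0} C(n+1, 1) u^n for |u|<1, with u = w/(1):
  c_n = C(n+1, 1) / (1)^(n+2).
  c_0 = 1/(1)^2 = 1.
  c_1 = 2/(1)^3 = 2.
  c_2 = 3/(1)^4 = 3.
  c_3 = 4/(1)^5 = 4.
The series is valid for |w/d| < 1, i.e. |z − z₀| < |d|.
Radius of convergence: R = |-2 − z₀| = |1| = 1 (distance from z₀ to the singularity z = -2).

c_0 = 1, c_1 = 2, c_2 = 3, c_3 = 4; R = 1.


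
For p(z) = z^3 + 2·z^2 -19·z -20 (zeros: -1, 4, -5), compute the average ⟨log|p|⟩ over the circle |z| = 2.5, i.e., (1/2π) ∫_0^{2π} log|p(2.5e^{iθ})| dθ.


Zeros: -5, -1, 4; r = 2.5.
Inside |z| < r: -1. Outside (|z| ≥ r): -5, 4.
p(0) = -20, so log|p(0)| = log(20) = 2.9957.
Apply Jensen: I(r) = log|p(0)| + Σ_k log(r/|z_k|), summed over zeros inside |z| < r.
  log(r/|z_k|) for z_k = -1: log(2.5/1) = 0.9163
  Outside zeros (-5, 4) contribute nothing to the Jensen sum.
Sum over inside zeros: 0.9163.
I(r) = log|p(0)| + (inside sum) = 2.9957 + 0.9163 = 3.9120.
Note: since some zeros are outside |z| ≤ r, the simplified n·log(r) form does NOT apply — only the inside zeros contribute.

I(r) ≈ 3.9120.


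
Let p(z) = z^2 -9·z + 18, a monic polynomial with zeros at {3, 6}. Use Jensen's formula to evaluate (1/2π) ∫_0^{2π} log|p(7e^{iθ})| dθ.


Zeros: 3, 6; r = 7.
Inside |z| < r: 3, 6. Outside (|z| ≥ r): ∅.
p(0) = 18, so log|p(0)| = log(18) = 2.8904.
Apply Jensen: I(r) = log|p(0)| + Σ_k log(r/|z_k|), summed over zeros inside |z| < r.
  log(r/|z_k|) for z_k = 3: log(7/3) = 0.8473
  log(r/|z_k|) for z_k = 6: log(7/6) = 0.1542
Sum over inside zeros: 1.0014.
I(r) = log|p(0)| + (inside sum) = 2.8904 + 1.0014 = 3.8918.
Closed form (all zeros inside, monic): I(r) = n·log(r) = 2·log(7) = 3.8918. ✓

I(r) ≈ 3.8918.
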